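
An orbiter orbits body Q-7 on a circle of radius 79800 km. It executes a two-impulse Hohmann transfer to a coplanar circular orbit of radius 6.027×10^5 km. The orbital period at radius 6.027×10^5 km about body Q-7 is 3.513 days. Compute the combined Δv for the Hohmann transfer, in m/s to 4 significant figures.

Δv = 17720 m/s

From Kepler's third law T² = 4π²r³/μ at r = 6.027×10^5 km, T = 3.513 days = 3.513 × 86400 s = 3.035232×10^5 s: μ = 4π²r³/T² = 9.38166×10^7 km³/s².
The Hohmann ellipse has a_t = (r₁ + r₂)/2 = 3.4125×10^5 km.
Circular speed at r₁: v₁ = √(μ/r₁) = √(9.38166×10^7/79800) = 34.29 km/s.
Transfer-orbit speed at r₁ (v² = μ(2/r − 1/a)): v_p = √[μ(2/r₁ − 1/a_t)] = 45.57 km/s.
First burn Δv₁ = |v_p − v₁| = 11.28 km/s.
At r₂, v₂ = √(μ/r₂) = 12.476 km/s.
Transfer-orbit speed at r₂: v_a = √[μ(2/r₂ − 1/a_t)] = 6.0333 km/s.
Second burn Δv₂ = |v₂ − v_a| = 6.443 km/s.
Total Δv = Δv₁ + Δv₂ = 17.72 km/s.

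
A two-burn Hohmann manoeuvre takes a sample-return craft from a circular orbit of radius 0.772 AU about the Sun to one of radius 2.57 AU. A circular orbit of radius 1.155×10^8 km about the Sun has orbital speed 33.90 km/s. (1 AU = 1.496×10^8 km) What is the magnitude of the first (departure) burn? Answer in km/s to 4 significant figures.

Δv₁ = 8.142 km/s

From the circular-orbit relation v² = μ/r at r = 1.155×10^8 km: μ = v²r = (33.90)² × 1.155×10^8 = 1.32734×10^11 km³/s².
In km: r₁ = 0.772 × 1.496×10^8 = 1.154912×10^8 km; r₂ = 2.57 × 1.496×10^8 = 3.84472×10^8 km.
Semi-major axis of the transfer orbit: a_t = (1.154912×10^8 + 3.84472×10^8)/2 = 2.499816×10^8 km.
On the circular orbit at r = 1.154912×10^8 km, v_c = √(μ/r) = 33.901 km/s.
Transfer-orbit speed at the same r (vis-viva, a = a_t): v_t = √[μ(2/r − 1/a_t)] = 42.043 km/s.
Δv₁ = |v_t − v_c| = |42.043 − 33.901| = 8.142 km/s.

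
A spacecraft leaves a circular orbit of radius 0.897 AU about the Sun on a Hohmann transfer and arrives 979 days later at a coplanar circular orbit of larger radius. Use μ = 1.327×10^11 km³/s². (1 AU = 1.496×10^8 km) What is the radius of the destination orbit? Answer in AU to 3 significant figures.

In km: r₁ = 0.897 × 1.496×10^8 = 1.341912×10^8 km.
Transfer time t = 979 days = 8.45856×10^7 s, and t = π√(a_t³/μ).
So a_t = (μ t²/π²)^(1/3) = (1.327×10^11 × (8.45856×10^7)² / π²)^(1/3) = 4.5820×10^8 km.
Since a_t = (r₁ + r₂)/2, r₂ = 2a_t − r₁ = 2×4.5820×10^8 − 1.341912×10^8 = 7.822088×10^8 km.
In AU: r₂ = 7.822088×10^8 / 1.496×10^8 = 5.23 AU.

r₂ = 5.23 AU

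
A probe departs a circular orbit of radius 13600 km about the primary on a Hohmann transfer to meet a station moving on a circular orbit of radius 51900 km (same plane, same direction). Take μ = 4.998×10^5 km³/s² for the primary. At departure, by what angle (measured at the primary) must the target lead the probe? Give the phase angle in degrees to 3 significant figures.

φ = 89.8°

Semi-major axis of the transfer orbit: a_t = (13600 + 51900)/2 = 32750 km.
The half-period of the transfer ellipse is t = π√(a_t³/μ) = 26337 s.
Target angular speed ω₂ = √(μ/r₂³) = 5.9793×10^-5 rad/s.
Angle swept by the target during transfer: ω₂·t = 1.5748 rad = 90.23°.
The probe traverses 180° on the transfer ellipse, so the target must lead by 180° − 90.23° = 89.8°.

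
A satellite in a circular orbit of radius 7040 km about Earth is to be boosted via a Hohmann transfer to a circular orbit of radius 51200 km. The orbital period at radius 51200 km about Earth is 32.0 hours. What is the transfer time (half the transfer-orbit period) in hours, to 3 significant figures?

t = 6.86 hours

From Kepler's third law T² = 4π²r³/μ at r = 51200 km, T = 32.0 hours = 32.0 × 3600 s = 1.152×10^5 s: μ = 4π²r³/T² = 3.99268×10^5 km³/s².
The Hohmann ellipse has a_t = (r₁ + r₂)/2 = 29120 km.
By Kepler's third law the transfer-orbit period is T = 2π√(a_t³/μ), so t = T/2 = 24710 s.
Converting: 24710 s ÷ 3600 s/hour = 6.86 hours.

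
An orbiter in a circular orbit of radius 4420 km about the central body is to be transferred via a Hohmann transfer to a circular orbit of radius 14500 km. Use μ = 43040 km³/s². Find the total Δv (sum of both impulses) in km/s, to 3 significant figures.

The Hohmann ellipse has a_t = (r₁ + r₂)/2 = 9460 km.
At r₁ the circular-orbit speed is v₁ = √(μ/r₁) = 3.1205 km/s.
Transfer-orbit speed at r₁ (v² = μ(2/r − 1/a)): v_p = √[μ(2/r₁ − 1/a_t)] = 3.8633 km/s.
First burn Δv₁ = |v_p − v₁| = 0.7428 km/s.
At r₂, v₂ = √(μ/r₂) = 1.7229 km/s.
Transfer-orbit speed at r₂: v_a = √[μ(2/r₂ − 1/a_t)] = 1.1777 km/s.
Second burn Δv₂ = |v₂ − v_a| = 0.5452 km/s.
Δv = Δv₁ + Δv₂ = 0.7428 + 0.5452 = 1.288 km/s.

Δv = 1.29 km/s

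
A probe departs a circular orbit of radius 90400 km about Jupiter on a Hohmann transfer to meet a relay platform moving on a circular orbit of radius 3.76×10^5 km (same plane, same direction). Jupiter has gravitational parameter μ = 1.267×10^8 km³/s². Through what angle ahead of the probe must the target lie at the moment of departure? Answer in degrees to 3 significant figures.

φ = 92.1°

The Hohmann ellipse has a_t = (r₁ + r₂)/2 = 2.332×10^5 km.
Transfer time t = π√(a_t³/μ) = 31431 s.
The target's mean motion on its circular orbit is ω₂ = √(μ/r₂³) = 4.8821×10^-5 rad/s.
Angle swept by the target during transfer: ω₂·t = 1.5345 rad = 87.92°.
The probe traverses 180° on the transfer ellipse, so the target must lead by 180° − 87.92° = 92.1°.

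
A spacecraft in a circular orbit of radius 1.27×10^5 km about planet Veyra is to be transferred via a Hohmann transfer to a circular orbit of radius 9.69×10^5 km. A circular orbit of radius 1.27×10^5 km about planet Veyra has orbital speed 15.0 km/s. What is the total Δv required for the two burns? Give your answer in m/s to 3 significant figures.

From the circular-orbit relation v² = μ/r at r = 1.27×10^5 km: μ = v²r = (15.0)² × 1.27×10^5 = 2.85750×10^7 km³/s².
Semi-major axis of the transfer orbit: a_t = (1.270×10^5 + 9.690×10^5)/2 = 5.480×10^5 km.
At r₁ the circular-orbit speed is v₁ = √(μ/r₁) = 15.000 km/s.
Transfer-orbit speed at r₁ (vis-viva): v_p = √[μ(2/r₁ − 1/a_t)] = 19.946 km/s.
First burn Δv₁ = |v_p − v₁| = 4.946 km/s.
At r₂, v₂ = √(μ/r₂) = 5.430 km/s.
Transfer-orbit speed at r₂: v_a = √[μ(2/r₂ − 1/a_t)] = 2.614 km/s.
Second burn Δv₂ = |v₂ − v_a| = 2.816 km/s.
Total Δv = Δv₁ + Δv₂ = 7.762 km/s.

Δv = 7760 m/s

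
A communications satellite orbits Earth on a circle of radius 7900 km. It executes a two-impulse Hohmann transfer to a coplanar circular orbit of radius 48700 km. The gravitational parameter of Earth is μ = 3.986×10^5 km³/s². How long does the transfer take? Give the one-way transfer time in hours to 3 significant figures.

Transfer-ellipse semi-major axis a_t = (r₁ + r₂)/2 = (7900 + 48700)/2 = 28300 km.
Transfer time t = π√(a_t³/μ) = π√((28300)³ / 3.986×10^5) = 23690 s.
Converting: 23690 s ÷ 3600 s/hour = 6.58 hours.

t = 6.58 hours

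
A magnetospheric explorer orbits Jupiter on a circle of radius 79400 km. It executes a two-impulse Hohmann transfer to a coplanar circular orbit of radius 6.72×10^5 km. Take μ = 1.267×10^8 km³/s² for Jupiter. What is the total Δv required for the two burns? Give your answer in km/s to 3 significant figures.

Semi-major axis of the transfer orbit: a_t = (79400 + 6.720×10^5)/2 = 3.757×10^5 km.
At r₁ the circular-orbit speed is v₁ = √(μ/r₁) = 39.946 km/s.
Transfer-orbit speed at r₁ (vis-viva): v_p = √[μ(2/r₁ − 1/a_t)] = 53.425 km/s.
First burn Δv₁ = |v_p − v₁| = 13.48 km/s.
At r₂, v₂ = √(μ/r₂) = 13.731 km/s.
Transfer-orbit speed at r₂: v_a = √[μ(2/r₂ − 1/a_t)] = 6.3124 km/s.
Second burn Δv₂ = |v₂ − v_a| = 7.419 km/s.
Total Δv = Δv₁ + Δv₂ = 20.90 km/s.

Δv = 20.9 km/s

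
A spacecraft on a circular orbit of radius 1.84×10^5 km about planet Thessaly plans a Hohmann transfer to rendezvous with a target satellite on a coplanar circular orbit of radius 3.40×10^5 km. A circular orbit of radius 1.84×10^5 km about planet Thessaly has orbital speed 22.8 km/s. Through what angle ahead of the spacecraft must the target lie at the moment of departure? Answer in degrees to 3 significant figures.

From the circular-orbit relation v² = μ/r at r = 1.84×10^5 km: μ = v²r = (22.8)² × 1.84×10^5 = 9.56506×10^7 km³/s².
Transfer-ellipse semi-major axis a_t = (r₁ + r₂)/2 = (1.840×10^5 + 3.400×10^5)/2 = 2.620×10^5 km.
Transfer time t = π√(a_t³/μ) = 43080 s.
The target's mean motion on its circular orbit is ω₂ = √(μ/r₂³) = 4.933×10^-5 rad/s.
Angle swept by the target during transfer: ω₂·t = 2.125 rad = 121.8°.
The spacecraft traverses 180° on the transfer ellipse, so the target must lead by 180° − 121.8° = 58.2°.

φ = 58.2°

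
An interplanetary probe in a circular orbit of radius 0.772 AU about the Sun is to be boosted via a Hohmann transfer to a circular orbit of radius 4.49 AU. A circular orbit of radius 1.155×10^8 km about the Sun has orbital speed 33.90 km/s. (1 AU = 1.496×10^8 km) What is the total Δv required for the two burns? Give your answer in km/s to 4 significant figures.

From the circular-orbit relation v² = μ/r at r = 1.155×10^8 km: μ = v²r = (33.90)² × 1.155×10^8 = 1.32734×10^11 km³/s².
In km: r₁ = 0.772 × 1.496×10^8 = 1.154912×10^8 km; r₂ = 4.49 × 1.496×10^8 = 6.71704×10^8 km.
Semi-major axis of the transfer orbit: a_t = (1.154912×10^8 + 6.71704×10^8)/2 = 3.935976×10^8 km.
Circular speed at r₁: v₁ = √(μ/r₁) = √(1.32734×10^11/1.154912×10^8) = 33.90 km/s.
On the transfer ellipse at r₁, vis-viva gives v_p = √[μ(2/r₁ − 1/a_t)] = 44.29 km/s.
First burn Δv₁ = |v_p − v₁| = 10.39 km/s.
At r₂, v₂ = √(μ/r₂) = 14.0573 km/s.
Transfer-orbit speed at r₂: v_a = √[μ(2/r₂ − 1/a_t)] = 7.61465 km/s.
Second burn Δv₂ = |v₂ − v_a| = 6.443 km/s.
Total Δv = Δv₁ + Δv₂ = 16.83 km/s.

Δv = 16.83 km/s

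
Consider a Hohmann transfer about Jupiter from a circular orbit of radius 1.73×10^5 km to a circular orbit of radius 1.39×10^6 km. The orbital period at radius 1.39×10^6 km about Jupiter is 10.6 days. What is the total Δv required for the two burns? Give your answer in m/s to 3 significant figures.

From Kepler's third law T² = 4π²r³/μ at r = 1.39×10^6 km, T = 10.6 days = 10.6 × 86400 s = 9.1584×10^5 s: μ = 4π²r³/T² = 1.26405×10^8 km³/s².
Transfer-ellipse semi-major axis a_t = (r₁ + r₂)/2 = (1.730×10^5 + 1.390×10^6)/2 = 7.815×10^5 km.
Circular speed at r₁: v₁ = √(μ/r₁) = √(1.26405×10^8/1.730×10^5) = 27.031 km/s.
On the transfer ellipse at r₁, v² = μ(2/r − 1/a) gives v_p = √[μ(2/r₁ − 1/a_t)] = 36.050 km/s.
First burn Δv₁ = |v_p − v₁| = 9.019 km/s.
Circular speed at r₂: v₂ = √(μ/r₂) = 9.536 km/s.
Transfer-orbit speed at r₂: v_a = √[μ(2/r₂ − 1/a_t)] = 4.487 km/s.
Second burn Δv₂ = |v₂ − v_a| = 5.049 km/s.
Δv = Δv₁ + Δv₂ = 9.019 + 5.049 = 14.07 km/s.

Δv = 14100 m/s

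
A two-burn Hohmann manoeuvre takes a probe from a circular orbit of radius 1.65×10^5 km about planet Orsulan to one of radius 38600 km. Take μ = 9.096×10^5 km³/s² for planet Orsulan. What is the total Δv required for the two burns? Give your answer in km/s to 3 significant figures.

Transfer-ellipse semi-major axis a_t = (r₁ + r₂)/2 = (1.650×10^5 + 38600)/2 = 1.018×10^5 km.
At r₁ the circular-orbit speed is v₁ = √(μ/r₁) = 2.3479 km/s.
Transfer-orbit speed at r₁ (v² = μ(2/r − 1/a)): v_a = √[μ(2/r₁ − 1/a_t)] = 1.4458 km/s.
First burn Δv₁ = |v_a − v₁| = 0.9021 km/s.
Circular speed at r₂: v₂ = √(μ/r₂) = 4.854 km/s.
Transfer-orbit speed at r₂: v_p = √[μ(2/r₂ − 1/a_t)] = 6.180 km/s.
Second burn Δv₂ = |v₂ − v_p| = 1.326 km/s.
Total Δv = Δv₁ + Δv₂ = 2.228 km/s.

Δv = 2.23 km/s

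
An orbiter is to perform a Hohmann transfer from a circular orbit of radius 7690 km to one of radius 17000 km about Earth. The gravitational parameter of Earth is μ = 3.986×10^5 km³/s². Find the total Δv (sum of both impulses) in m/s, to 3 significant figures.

Transfer-ellipse semi-major axis a_t = (r₁ + r₂)/2 = (7690 + 17000)/2 = 12345 km.
Circular speed at r₁: v₁ = √(μ/r₁) = √(3.986×10^5/7690) = 7.19955 km/s.
Transfer-orbit speed at r₁ (vis-viva equation): v_p = √[μ(2/r₁ − 1/a_t)] = 8.44859 km/s.
First burn Δv₁ = |v_p − v₁| = 1.24904 km/s.
Circular speed at r₂: v₂ = √(μ/r₂) = 4.84222 km/s.
Transfer-orbit speed at r₂: v_a = √[μ(2/r₂ − 1/a_t)] = 3.82175 km/s.
Second burn Δv₂ = |v₂ − v_a| = 1.02047 km/s.
Total Δv = Δv₁ + Δv₂ = 2.270 km/s.

Δv = 2270 m/s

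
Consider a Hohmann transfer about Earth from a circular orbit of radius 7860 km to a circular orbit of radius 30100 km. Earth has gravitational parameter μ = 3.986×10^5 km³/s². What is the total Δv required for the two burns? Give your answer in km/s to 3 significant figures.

Δv = 3.14 km/s

The Hohmann ellipse has a_t = (r₁ + r₂)/2 = 18980 km.
At r₁ the circular-orbit speed is v₁ = √(μ/r₁) = 7.121 km/s.
On the transfer ellipse at r₁, v² = μ(2/r − 1/a) gives v_p = √[μ(2/r₁ − 1/a_t)] = 8.968 km/s.
First burn Δv₁ = |v_p − v₁| = 1.847 km/s.
Circular speed at r₂: v₂ = √(μ/r₂) = 3.639 km/s.
Transfer-orbit speed at r₂: v_a = √[μ(2/r₂ − 1/a_t)] = 2.342 km/s.
Second burn Δv₂ = |v₂ − v_a| = 1.297 km/s.
Total Δv = Δv₁ + Δv₂ = 3.144 km/s.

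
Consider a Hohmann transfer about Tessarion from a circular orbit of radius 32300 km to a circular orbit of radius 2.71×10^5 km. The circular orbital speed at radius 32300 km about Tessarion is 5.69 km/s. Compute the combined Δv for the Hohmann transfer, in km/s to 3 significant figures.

From the circular-orbit relation v² = μ/r at r = 32300 km: μ = v²r = (5.69)² × 32300 = 1.04575×10^6 km³/s².
Transfer-ellipse semi-major axis a_t = (r₁ + r₂)/2 = (32300 + 2.710×10^5)/2 = 1.5165×10^5 km.
Circular speed at r₁: v₁ = √(μ/r₁) = √(1.04575×10^6/32300) = 5.690 km/s.
On the transfer ellipse at r₁, vis-viva equation gives v_p = √[μ(2/r₁ − 1/a_t)] = 7.606 km/s.
First burn Δv₁ = |v_p − v₁| = 1.916 km/s.
At r₂, v₂ = √(μ/r₂) = 1.9644 km/s.
Transfer-orbit speed at r₂: v_a = √[μ(2/r₂ − 1/a_t)] = 0.90659 km/s.
Second burn Δv₂ = |v₂ − v_a| = 1.058 km/s.
Total Δv = Δv₁ + Δv₂ = 2.974 km/s.

Δv = 2.97 km/s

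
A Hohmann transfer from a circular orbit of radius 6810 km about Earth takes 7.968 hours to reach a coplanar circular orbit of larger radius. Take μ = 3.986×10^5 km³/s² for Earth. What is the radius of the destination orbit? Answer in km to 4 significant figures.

Transfer time t = 7.968 hours = 28684.8 s, and t = π√(a_t³/μ).
So a_t = (μ t²/π²)^(1/3) = (3.986×10^5 × (28684.8)² / π²)^(1/3) = 32150 km.
Since a_t = (r₁ + r₂)/2, r₂ = 2a_t − r₁ = 2×32150 − 6810 = 57490 km.

r₂ = 57490 km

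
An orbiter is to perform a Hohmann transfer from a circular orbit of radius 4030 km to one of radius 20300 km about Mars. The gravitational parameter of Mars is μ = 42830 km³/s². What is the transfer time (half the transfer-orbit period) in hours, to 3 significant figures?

t = 5.66 hours

Semi-major axis of the transfer orbit: a_t = (4030 + 20300)/2 = 12165 km.
Half the transfer-orbit period gives t = π√(a_t³/μ) = 20370 s.
Converting: 20370 s ÷ 3600 s/hour = 5.66 hours.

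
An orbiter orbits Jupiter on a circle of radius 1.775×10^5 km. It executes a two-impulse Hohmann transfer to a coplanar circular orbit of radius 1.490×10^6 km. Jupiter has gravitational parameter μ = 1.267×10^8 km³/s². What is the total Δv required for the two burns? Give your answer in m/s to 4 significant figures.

Transfer-ellipse semi-major axis a_t = (r₁ + r₂)/2 = (1.775×10^5 + 1.490×10^6)/2 = 8.3375×10^5 km.
At r₁ the circular-orbit speed is v₁ = √(μ/r₁) = 26.717 km/s.
On the transfer ellipse at r₁, vis-viva gives v_p = √[μ(2/r₁ − 1/a_t)] = 35.716 km/s.
First burn Δv₁ = |v_p − v₁| = 8.999 km/s.
Circular speed at r₂: v₂ = √(μ/r₂) = 9.2214 km/s.
Transfer-orbit speed at r₂: v_a = √[μ(2/r₂ − 1/a_t)] = 4.2548 km/s.
Second burn Δv₂ = |v₂ − v_a| = 4.967 km/s.
Total Δv = Δv₁ + Δv₂ = 13.97 km/s.

Δv = 13970 m/s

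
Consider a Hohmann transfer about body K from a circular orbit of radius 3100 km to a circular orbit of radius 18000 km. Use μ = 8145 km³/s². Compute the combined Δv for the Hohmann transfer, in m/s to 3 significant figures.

Δv = 804 m/s

Transfer-ellipse semi-major axis a_t = (r₁ + r₂)/2 = (3100 + 18000)/2 = 10550 km.
At r₁ the circular-orbit speed is v₁ = √(μ/r₁) = 1.62093 km/s.
Transfer-orbit speed at r₁ (vis-viva): v_p = √[μ(2/r₁ − 1/a_t)] = 2.11726 km/s.
First burn Δv₁ = |v_p − v₁| = 0.49633 km/s.
At r₂, v₂ = √(μ/r₂) = 0.67268 km/s.
Transfer-orbit speed at r₂: v_a = √[μ(2/r₂ − 1/a_t)] = 0.36464 km/s.
Second burn Δv₂ = |v₂ − v_a| = 0.30804 km/s.
Δv = Δv₁ + Δv₂ = 0.49633 + 0.30804 = 0.8044 km/s.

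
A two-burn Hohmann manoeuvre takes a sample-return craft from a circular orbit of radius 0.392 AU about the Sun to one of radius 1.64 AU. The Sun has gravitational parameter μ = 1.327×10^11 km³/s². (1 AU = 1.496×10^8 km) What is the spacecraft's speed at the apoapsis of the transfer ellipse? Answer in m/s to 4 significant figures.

In km: r₁ = 0.392 × 1.496×10^8 = 5.86432×10^7 km; r₂ = 1.64 × 1.496×10^8 = 2.45344×10^8 km.
The Hohmann ellipse has a_t = (r₁ + r₂)/2 = 1.519936×10^8 km.
The apoapsis of the transfer ellipse is at r = 2.45344×10^8 km.
Vis-viva: v = √[μ(2/r − 1/a_t)] = √[1.327×10^11 × (2/2.45344×10^8 − 1/1.519936×10^8)] = 14.45 km/s.

v = 14450 m/s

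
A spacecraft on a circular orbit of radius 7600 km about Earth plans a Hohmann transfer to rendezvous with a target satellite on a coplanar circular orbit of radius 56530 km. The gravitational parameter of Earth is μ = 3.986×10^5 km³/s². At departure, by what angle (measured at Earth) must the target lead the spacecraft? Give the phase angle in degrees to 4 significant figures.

φ = 103.1°

Semi-major axis of the transfer orbit: a_t = (7600 + 56530)/2 = 32065 km.
The half-period of the transfer ellipse is t = π√(a_t³/μ) = 28571 s.
Target angular speed ω₂ = √(μ/r₂³) = 4.6973×10^-5 rad/s.
Angle swept by the target during transfer: ω₂·t = 1.3421 rad = 76.90°.
The spacecraft traverses 180° on the transfer ellipse, so the target must lead by 180° − 76.90° = 103.1°.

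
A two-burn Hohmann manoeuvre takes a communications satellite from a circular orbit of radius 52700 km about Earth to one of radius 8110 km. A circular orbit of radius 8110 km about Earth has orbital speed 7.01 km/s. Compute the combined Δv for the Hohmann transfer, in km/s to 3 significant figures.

From the circular-orbit relation v² = μ/r at r = 8110 km: μ = v²r = (7.01)² × 8110 = 3.98526×10^5 km³/s².
The Hohmann ellipse has a_t = (r₁ + r₂)/2 = 30405 km.
Circular speed at r₁: v₁ = √(μ/r₁) = √(3.98526×10^5/52700) = 2.750 km/s.
Transfer-orbit speed at r₁ (vis-viva): v_a = √[μ(2/r₁ − 1/a_t)] = 1.420 km/s.
First burn Δv₁ = |v_a − v₁| = 1.330 km/s.
Circular speed at r₂: v₂ = √(μ/r₂) = 7.010 km/s.
Transfer-orbit speed at r₂: v_p = √[μ(2/r₂ − 1/a_t)] = 9.229 km/s.
Second burn Δv₂ = |v₂ − v_p| = 2.219 km/s.
Total Δv = Δv₁ + Δv₂ = 3.549 km/s.

Δv = 3.55 km/s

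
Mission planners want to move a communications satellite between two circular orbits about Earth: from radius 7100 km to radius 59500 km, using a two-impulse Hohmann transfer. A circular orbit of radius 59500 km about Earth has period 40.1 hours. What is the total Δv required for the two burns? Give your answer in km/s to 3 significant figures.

From Kepler's third law T² = 4π²r³/μ at r = 59500 km, T = 40.1 hours = 40.1 × 3600 s = 1.4436×10^5 s: μ = 4π²r³/T² = 3.99040×10^5 km³/s².
Semi-major axis of the transfer orbit: a_t = (7100 + 59500)/2 = 33300 km.
Circular speed at r₁: v₁ = √(μ/r₁) = √(3.99040×10^5/7100) = 7.4969 km/s.
Transfer-orbit speed at r₁ (vis-viva equation): v_p = √[μ(2/r₁ − 1/a_t)] = 10.021 km/s.
First burn Δv₁ = |v_p − v₁| = 2.524 km/s.
Circular speed at r₂: v₂ = √(μ/r₂) = 2.590 km/s.
Transfer-orbit speed at r₂: v_a = √[μ(2/r₂ − 1/a_t)] = 1.196 km/s.
Second burn Δv₂ = |v₂ − v_a| = 1.394 km/s.
Total Δv = Δv₁ + Δv₂ = 3.918 km/s.

Δv = 3.92 km/s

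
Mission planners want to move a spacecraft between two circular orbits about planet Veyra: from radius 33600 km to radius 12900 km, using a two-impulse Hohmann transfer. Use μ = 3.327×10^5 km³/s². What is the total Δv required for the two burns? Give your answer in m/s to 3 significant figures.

Δv = 1830 m/s

Transfer-ellipse semi-major axis a_t = (r₁ + r₂)/2 = (33600 + 12900)/2 = 23250 km.
At r₁ the circular-orbit speed is v₁ = √(μ/r₁) = 3.1467 km/s.
Transfer-orbit speed at r₁ (vis-viva): v_a = √[μ(2/r₁ − 1/a_t)] = 2.3439 km/s.
First burn Δv₁ = |v_a − v₁| = 0.80280 km/s.
At r₂, v₂ = √(μ/r₂) = 5.0785 km/s.
Transfer-orbit speed at r₂: v_p = √[μ(2/r₂ − 1/a_t)] = 6.1051 km/s.
Second burn Δv₂ = |v₂ − v_p| = 1.0266 km/s.
Δv = Δv₁ + Δv₂ = 0.80280 + 1.0266 = 1.829 km/s.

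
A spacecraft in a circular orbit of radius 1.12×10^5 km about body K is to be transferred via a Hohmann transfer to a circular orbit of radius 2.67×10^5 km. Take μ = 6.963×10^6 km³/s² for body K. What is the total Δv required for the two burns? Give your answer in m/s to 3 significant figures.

Δv = 2660 m/s

The Hohmann ellipse has a_t = (r₁ + r₂)/2 = 1.895×10^5 km.
At r₁ the circular-orbit speed is v₁ = √(μ/r₁) = 7.885 km/s.
On the transfer ellipse at r₁, vis-viva gives v_p = √[μ(2/r₁ − 1/a_t)] = 9.359 km/s.
First burn Δv₁ = |v_p − v₁| = 1.474 km/s.
At r₂, v₂ = √(μ/r₂) = 5.107 km/s.
Transfer-orbit speed at r₂: v_a = √[μ(2/r₂ − 1/a_t)] = 3.926 km/s.
Second burn Δv₂ = |v₂ − v_a| = 1.181 km/s.
Total Δv = Δv₁ + Δv₂ = 2.655 km/s.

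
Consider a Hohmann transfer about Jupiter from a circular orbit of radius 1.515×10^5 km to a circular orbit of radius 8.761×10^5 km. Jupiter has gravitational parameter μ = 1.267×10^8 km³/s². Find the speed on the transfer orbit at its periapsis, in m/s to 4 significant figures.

v = 37760 m/s

Transfer-ellipse semi-major axis a_t = (r₁ + r₂)/2 = (1.515×10^5 + 8.761×10^5)/2 = 5.138×10^5 km.
The periapsis of the transfer ellipse is at r = 1.515×10^5 km.
Vis-viva: v = √[μ(2/r − 1/a_t)] = √[1.267×10^8 × (2/1.515×10^5 − 1/5.138×10^5)] = 37.76 km/s.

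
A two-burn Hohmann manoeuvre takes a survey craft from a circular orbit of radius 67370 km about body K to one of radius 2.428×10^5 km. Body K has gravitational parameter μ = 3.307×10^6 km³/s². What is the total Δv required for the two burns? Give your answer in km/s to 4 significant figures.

The Hohmann ellipse has a_t = (r₁ + r₂)/2 = 1.55085×10^5 km.
At r₁ the circular-orbit speed is v₁ = √(μ/r₁) = 7.006 km/s.
Transfer-orbit speed at r₁ (vis-viva equation): v_p = √[μ(2/r₁ − 1/a_t)] = 8.766 km/s.
First burn Δv₁ = |v_p − v₁| = 1.760 km/s.
Circular speed at r₂: v₂ = √(μ/r₂) = 3.6906 km/s.
Transfer-orbit speed at r₂: v_a = √[μ(2/r₂ − 1/a_t)] = 2.4324 km/s.
Second burn Δv₂ = |v₂ − v_a| = 1.258 km/s.
Total Δv = Δv₁ + Δv₂ = 3.018 km/s.

Δv = 3.018 km/s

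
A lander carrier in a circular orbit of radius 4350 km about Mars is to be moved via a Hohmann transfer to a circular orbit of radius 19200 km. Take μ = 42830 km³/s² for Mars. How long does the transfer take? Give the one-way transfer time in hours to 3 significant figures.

t = 5.39 hours

The Hohmann ellipse has a_t = (r₁ + r₂)/2 = 11775 km.
By Kepler's third law the transfer-orbit period is T = 2π√(a_t³/μ), so t = T/2 = 19400 s.
Converting: 19400 s ÷ 3600 s/hour = 5.39 hours.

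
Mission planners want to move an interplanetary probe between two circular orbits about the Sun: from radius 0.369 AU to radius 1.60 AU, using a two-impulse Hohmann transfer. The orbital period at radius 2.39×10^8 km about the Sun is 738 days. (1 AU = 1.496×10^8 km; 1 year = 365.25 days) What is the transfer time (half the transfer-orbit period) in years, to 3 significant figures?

From Kepler's third law T² = 4π²r³/μ at r = 2.39×10^8 km, T = 738 days = 738 × 86400 s = 6.37632×10^7 s: μ = 4π²r³/T² = 1.32560×10^11 km³/s².
In km: r₁ = 0.369 × 1.496×10^8 = 5.52024×10^7 km; r₂ = 1.60 × 1.496×10^8 = 2.3936×10^8 km.
Semi-major axis of the transfer orbit: a_t = (5.52024×10^7 + 2.3936×10^8)/2 = 1.472812×10^8 km.
By Kepler's third law the transfer-orbit period is T = 2π√(a_t³/μ), so t = T/2 = 1.542×10^7 s.
Converting: 1.542×10^7 s ÷ 3.15576×10^7 s/year (365.25 × 86400) = 0.489 years.

t = 0.489 years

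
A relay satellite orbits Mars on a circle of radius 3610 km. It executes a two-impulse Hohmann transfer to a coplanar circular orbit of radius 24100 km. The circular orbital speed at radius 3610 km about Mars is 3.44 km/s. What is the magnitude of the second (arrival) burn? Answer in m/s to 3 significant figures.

From the circular-orbit relation v² = μ/r at r = 3610 km: μ = v²r = (3.44)² × 3610 = 42719.3 km³/s².
Semi-major axis of the transfer orbit: a_t = (3610 + 24100)/2 = 13855 km.
Circular speed at r = 24100 km: v_c = √(μ/r) = 1.3314 km/s.
Vis-viva on the transfer ellipse at r = 24100 km gives v_t = √[μ(2/r − 1/a_t)] = 0.67960 km/s.
Δv₂ = |v_t − v_c| = |0.67960 − 1.3314| = 0.6518 km/s.

Δv₂ = 652 m/s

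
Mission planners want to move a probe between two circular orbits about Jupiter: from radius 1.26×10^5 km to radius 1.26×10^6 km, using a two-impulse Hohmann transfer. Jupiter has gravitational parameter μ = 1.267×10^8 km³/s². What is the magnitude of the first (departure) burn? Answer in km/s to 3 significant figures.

Δv₁ = 11.0 km/s

Semi-major axis of the transfer orbit: a_t = (1.260×10^5 + 1.260×10^6)/2 = 6.930×10^5 km.
On the circular orbit at r = 1.260×10^5 km, v_c = √(μ/r) = 31.71 km/s.
Transfer-orbit speed at the same r (vis-viva, a = a_t): v_t = √[μ(2/r − 1/a_t)] = 42.76 km/s.
Δv₁ = |v_t − v_c| = |42.76 − 31.71| = 11.05 km/s.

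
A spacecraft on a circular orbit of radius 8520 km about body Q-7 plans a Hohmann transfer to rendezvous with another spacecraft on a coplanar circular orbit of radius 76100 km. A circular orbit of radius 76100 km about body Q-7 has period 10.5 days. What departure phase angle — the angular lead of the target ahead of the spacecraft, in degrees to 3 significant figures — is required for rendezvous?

From Kepler's third law T² = 4π²r³/μ at r = 76100 km, T = 10.5 days = 10.5 × 86400 s = 9.072×10^5 s: μ = 4π²r³/T² = 21140.1 km³/s².
The Hohmann ellipse has a_t = (r₁ + r₂)/2 = 42310 km.
The half-period of the transfer ellipse is t = π√(a_t³/μ) = 1.88044×10^5 s.
The target's mean motion on its circular orbit is ω₂ = √(μ/r₂³) = 6.92591×10^-6 rad/s.
Angle swept by the target during transfer: ω₂·t = 1.3024 rad = 74.62°.
Arrival is 180° from departure on the ellipse, so φ = 180° − 74.62° = 105°.

φ = 105°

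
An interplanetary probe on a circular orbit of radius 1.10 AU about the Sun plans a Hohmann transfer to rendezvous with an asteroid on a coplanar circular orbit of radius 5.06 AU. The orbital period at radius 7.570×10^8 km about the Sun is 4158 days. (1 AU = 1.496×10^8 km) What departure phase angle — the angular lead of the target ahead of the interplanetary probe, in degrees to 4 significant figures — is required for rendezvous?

φ = 94.52°

From Kepler's third law T² = 4π²r³/μ at r = 7.570×10^8 km, T = 4158 days = 4158 × 86400 s = 3.592512×10^8 s: μ = 4π²r³/T² = 1.32694×10^11 km³/s².
In km: r₁ = 1.10 × 1.496×10^8 = 1.6456×10^8 km; r₂ = 5.06 × 1.496×10^8 = 7.56976×10^8 km.
Transfer-ellipse semi-major axis a_t = (r₁ + r₂)/2 = (1.6456×10^8 + 7.56976×10^8)/2 = 4.60768×10^8 km.
The half-period of the transfer ellipse is t = π√(a_t³/μ) = 8.530×10^7 s.
Target angular speed ω₂ = √(μ/r₂³) = 1.749×10^-8 rad/s.
Angle swept by the target during transfer: ω₂·t = 1.4919 rad = 85.48°.
The interplanetary probe traverses 180° on the transfer ellipse, so the target must lead by 180° − 85.48° = 94.52°.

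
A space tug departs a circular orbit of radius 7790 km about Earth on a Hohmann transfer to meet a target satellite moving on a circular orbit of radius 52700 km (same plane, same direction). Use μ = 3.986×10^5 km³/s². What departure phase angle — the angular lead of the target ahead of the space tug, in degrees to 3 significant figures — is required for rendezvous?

φ = 102°

Transfer-ellipse semi-major axis a_t = (r₁ + r₂)/2 = (7790 + 52700)/2 = 30245 km.
Transfer time t = π√(a_t³/μ) = 26173 s.
The target's mean motion on its circular orbit is ω₂ = √(μ/r₂³) = 5.2186×10^-5 rad/s.
Angle swept by the target during transfer: ω₂·t = 1.3659 rad = 78.26°.
Arrival is 180° from departure on the ellipse, so φ = 180° − 78.26° = 102°.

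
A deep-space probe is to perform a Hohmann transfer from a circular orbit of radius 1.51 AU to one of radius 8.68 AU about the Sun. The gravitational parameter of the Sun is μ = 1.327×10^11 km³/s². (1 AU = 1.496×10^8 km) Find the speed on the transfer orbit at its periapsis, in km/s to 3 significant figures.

In km: r₁ = 1.51 × 1.496×10^8 = 2.25896×10^8 km; r₂ = 8.68 × 1.496×10^8 = 1.298528×10^9 km.
Transfer-ellipse semi-major axis a_t = (r₁ + r₂)/2 = (2.25896×10^8 + 1.298528×10^9)/2 = 7.62212×10^8 km.
At periapsis, r = 2.25896×10^8 km.
Vis-viva: v = √[μ(2/r − 1/a_t)] = √[1.327×10^11 × (2/2.25896×10^8 − 1/7.62212×10^8)] = 31.64 km/s.

v = 31.6 km/s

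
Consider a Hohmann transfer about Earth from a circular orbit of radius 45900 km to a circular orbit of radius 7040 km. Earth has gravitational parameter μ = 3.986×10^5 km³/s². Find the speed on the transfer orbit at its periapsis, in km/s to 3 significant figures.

The Hohmann ellipse has a_t = (r₁ + r₂)/2 = 26470 km.
The periapsis of the transfer ellipse is at r = 7040 km.
From the vis-viva equation, v = √[μ(2/r − 1/a_t)] = 9.909 km/s.

v = 9.91 km/s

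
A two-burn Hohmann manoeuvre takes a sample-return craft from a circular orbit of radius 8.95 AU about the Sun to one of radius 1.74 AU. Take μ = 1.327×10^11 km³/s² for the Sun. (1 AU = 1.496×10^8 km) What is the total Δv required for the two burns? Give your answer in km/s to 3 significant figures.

In km: r₁ = 8.95 × 1.496×10^8 = 1.33892×10^9 km; r₂ = 1.74 × 1.496×10^8 = 2.60304×10^8 km.
Transfer-ellipse semi-major axis a_t = (r₁ + r₂)/2 = (1.33892×10^9 + 2.60304×10^8)/2 = 7.99612×10^8 km.
Circular speed at r₁: v₁ = √(μ/r₁) = √(1.327×10^11/1.33892×10^9) = 9.955 km/s.
On the transfer ellipse at r₁, vis-viva gives v_a = √[μ(2/r₁ − 1/a_t)] = 5.680 km/s.
First burn Δv₁ = |v_a − v₁| = 4.275 km/s.
At r₂, v₂ = √(μ/r₂) = 22.5785 km/s.
Transfer-orbit speed at r₂: v_p = √[μ(2/r₂ − 1/a_t)] = 29.2168 km/s.
Second burn Δv₂ = |v₂ − v_p| = 6.638 km/s.
Δv = Δv₁ + Δv₂ = 4.275 + 6.638 = 10.91 km/s.

Δv = 10.9 km/s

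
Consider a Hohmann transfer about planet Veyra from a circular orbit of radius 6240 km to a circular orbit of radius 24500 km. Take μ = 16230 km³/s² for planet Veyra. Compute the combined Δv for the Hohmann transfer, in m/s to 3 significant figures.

Δv = 719 m/s

The Hohmann ellipse has a_t = (r₁ + r₂)/2 = 15370 km.
At r₁ the circular-orbit speed is v₁ = √(μ/r₁) = 1.61275 km/s.
On the transfer ellipse at r₁, v² = μ(2/r − 1/a) gives v_p = √[μ(2/r₁ − 1/a_t)] = 2.03617 km/s.
First burn Δv₁ = |v_p − v₁| = 0.4234 km/s.
Circular speed at r₂: v₂ = √(μ/r₂) = 0.8139 km/s.
Transfer-orbit speed at r₂: v_a = √[μ(2/r₂ − 1/a_t)] = 0.5186 km/s.
Second burn Δv₂ = |v₂ − v_a| = 0.2953 km/s.
Δv = Δv₁ + Δv₂ = 0.4234 + 0.2953 = 0.7187 km/s.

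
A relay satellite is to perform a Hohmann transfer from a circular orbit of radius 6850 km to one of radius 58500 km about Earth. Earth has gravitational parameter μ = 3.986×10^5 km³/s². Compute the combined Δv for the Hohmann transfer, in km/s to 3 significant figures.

Δv = 3.99 km/s

The Hohmann ellipse has a_t = (r₁ + r₂)/2 = 32675 km.
Circular speed at r₁: v₁ = √(μ/r₁) = √(3.986×10^5/6850) = 7.6282 km/s.
Transfer-orbit speed at r₁ (vis-viva equation): v_p = √[μ(2/r₁ − 1/a_t)] = 10.207 km/s.
First burn Δv₁ = |v_p − v₁| = 2.579 km/s.
Circular speed at r₂: v₂ = √(μ/r₂) = 2.610 km/s.
Transfer-orbit speed at r₂: v_a = √[μ(2/r₂ − 1/a_t)] = 1.195 km/s.
Second burn Δv₂ = |v₂ − v_a| = 1.415 km/s.
Total Δv = Δv₁ + Δv₂ = 3.994 km/s.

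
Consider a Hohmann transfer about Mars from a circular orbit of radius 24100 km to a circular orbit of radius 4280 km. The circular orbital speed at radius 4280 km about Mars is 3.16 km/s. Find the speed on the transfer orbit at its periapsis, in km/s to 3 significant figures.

From the circular-orbit relation v² = μ/r at r = 4280 km: μ = v²r = (3.16)² × 4280 = 42738.4 km³/s².
Semi-major axis of the transfer orbit: a_t = (24100 + 4280)/2 = 14190 km.
The periapsis of the transfer ellipse is at r = 4280 km.
From the vis-viva equation, v = √[μ(2/r − 1/a_t)] = 4.118 km/s.

v = 4.12 km/s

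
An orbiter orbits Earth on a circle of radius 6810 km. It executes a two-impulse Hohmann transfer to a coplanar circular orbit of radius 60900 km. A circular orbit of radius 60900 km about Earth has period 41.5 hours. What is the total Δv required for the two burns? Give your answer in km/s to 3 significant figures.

Δv = 4.03 km/s

From Kepler's third law T² = 4π²r³/μ at r = 60900 km, T = 41.5 hours = 41.5 × 3600 s = 1.494×10^5 s: μ = 4π²r³/T² = 3.99494×10^5 km³/s².
Transfer-ellipse semi-major axis a_t = (r₁ + r₂)/2 = (6810 + 60900)/2 = 33855 km.
Circular speed at r₁: v₁ = √(μ/r₁) = √(3.99494×10^5/6810) = 7.65917 km/s.
On the transfer ellipse at r₁, vis-viva gives v_p = √[μ(2/r₁ − 1/a_t)] = 10.2726 km/s.
First burn Δv₁ = |v_p − v₁| = 2.613 km/s.
Circular speed at r₂: v₂ = √(μ/r₂) = 2.56122 km/s.
Transfer-orbit speed at r₂: v_a = √[μ(2/r₂ − 1/a_t)] = 1.14871 km/s.
Second burn Δv₂ = |v₂ − v_a| = 1.413 km/s.
Δv = Δv₁ + Δv₂ = 2.613 + 1.413 = 4.026 km/s.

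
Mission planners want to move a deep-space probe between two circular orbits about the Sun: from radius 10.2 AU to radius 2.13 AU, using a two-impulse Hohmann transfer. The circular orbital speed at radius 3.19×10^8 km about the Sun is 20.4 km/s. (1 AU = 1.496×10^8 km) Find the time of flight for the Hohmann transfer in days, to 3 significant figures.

t = 2800 days

From the circular-orbit relation v² = μ/r at r = 3.19×10^8 km: μ = v²r = (20.4)² × 3.19×10^8 = 1.32755×10^11 km³/s².
In km: r₁ = 10.2 × 1.496×10^8 = 1.52592×10^9 km; r₂ = 2.13 × 1.496×10^8 = 3.18648×10^8 km.
Semi-major axis of the transfer orbit: a_t = (1.52592×10^9 + 3.18648×10^8)/2 = 9.22284×10^8 km.
Transfer time t = π√(a_t³/μ) = π√((9.22284×10^8)³ / 1.32755×10^11) = 2.415×10^8 s.
Converting: 2.415×10^8 s ÷ 86400 s/day = 2800 days.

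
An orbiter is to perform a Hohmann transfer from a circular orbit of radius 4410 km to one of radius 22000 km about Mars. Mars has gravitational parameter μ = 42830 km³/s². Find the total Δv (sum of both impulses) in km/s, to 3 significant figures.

Δv = 1.50 km/s

The Hohmann ellipse has a_t = (r₁ + r₂)/2 = 13205 km.
Circular speed at r₁: v₁ = √(μ/r₁) = √(42830/4410) = 3.1164 km/s.
Transfer-orbit speed at r₁ (vis-viva equation): v_p = √[μ(2/r₁ − 1/a_t)] = 4.0225 km/s.
First burn Δv₁ = |v_p − v₁| = 0.9061 km/s.
At r₂, v₂ = √(μ/r₂) = 1.3953 km/s.
Transfer-orbit speed at r₂: v_a = √[μ(2/r₂ − 1/a_t)] = 0.80633 km/s.
Second burn Δv₂ = |v₂ − v_a| = 0.5890 km/s.
Total Δv = Δv₁ + Δv₂ = 1.495 km/s.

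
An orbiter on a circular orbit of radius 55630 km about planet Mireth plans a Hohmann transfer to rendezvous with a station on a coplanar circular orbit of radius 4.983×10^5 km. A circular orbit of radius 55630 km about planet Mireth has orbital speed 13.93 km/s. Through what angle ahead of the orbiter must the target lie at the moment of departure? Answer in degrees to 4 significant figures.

From the circular-orbit relation v² = μ/r at r = 55630 km: μ = v²r = (13.93)² × 55630 = 1.07947×10^7 km³/s².
Transfer-ellipse semi-major axis a_t = (r₁ + r₂)/2 = (55630 + 4.983×10^5)/2 = 2.76965×10^5 km.
Transfer time t = π√(a_t³/μ) = 1.3937×10^5 s.
Target angular speed ω₂ = √(μ/r₂³) = 9.3405×10^-6 rad/s.
Angle swept by the target during transfer: ω₂·t = 1.3018 rad = 74.59°.
The orbiter traverses 180° on the transfer ellipse, so the target must lead by 180° − 74.59° = 105.4°.

φ = 105.4°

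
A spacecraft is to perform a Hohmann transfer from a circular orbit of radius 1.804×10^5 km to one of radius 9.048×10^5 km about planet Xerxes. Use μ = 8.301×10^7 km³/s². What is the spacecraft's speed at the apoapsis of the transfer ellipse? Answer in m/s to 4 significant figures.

Transfer-ellipse semi-major axis a_t = (r₁ + r₂)/2 = (1.804×10^5 + 9.048×10^5)/2 = 5.426×10^5 km.
The apoapsis of the transfer ellipse is at r = 9.048×10^5 km.
From the vis-viva equation, v = √[μ(2/r − 1/a_t)] = 5.523 km/s.

v = 5523 m/s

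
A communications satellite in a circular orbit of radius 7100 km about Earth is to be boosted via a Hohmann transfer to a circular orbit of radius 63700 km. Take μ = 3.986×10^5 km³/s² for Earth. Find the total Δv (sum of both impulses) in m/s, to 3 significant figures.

Δv = 3940 m/s

Semi-major axis of the transfer orbit: a_t = (7100 + 63700)/2 = 35400 km.
At r₁ the circular-orbit speed is v₁ = √(μ/r₁) = 7.4927 km/s.
Transfer-orbit speed at r₁ (vis-viva): v_p = √[μ(2/r₁ − 1/a_t)] = 10.051 km/s.
First burn Δv₁ = |v_p − v₁| = 2.558 km/s.
Circular speed at r₂: v₂ = √(μ/r₂) = 2.501 km/s.
Transfer-orbit speed at r₂: v_a = √[μ(2/r₂ − 1/a_t)] = 1.120 km/s.
Second burn Δv₂ = |v₂ − v_a| = 1.381 km/s.
Total Δv = Δv₁ + Δv₂ = 3.939 km/s.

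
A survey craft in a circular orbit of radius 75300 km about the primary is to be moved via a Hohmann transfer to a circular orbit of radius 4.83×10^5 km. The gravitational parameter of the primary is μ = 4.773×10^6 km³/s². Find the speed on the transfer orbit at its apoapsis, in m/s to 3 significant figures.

The Hohmann ellipse has a_t = (r₁ + r₂)/2 = 2.7915×10^5 km.
At apoapsis, r = 4.830×10^5 km.
Vis-viva: v = √[μ(2/r − 1/a_t)] = √[4.773×10^6 × (2/4.830×10^5 − 1/2.7915×10^5)] = 1.633 km/s.

v = 1630 m/s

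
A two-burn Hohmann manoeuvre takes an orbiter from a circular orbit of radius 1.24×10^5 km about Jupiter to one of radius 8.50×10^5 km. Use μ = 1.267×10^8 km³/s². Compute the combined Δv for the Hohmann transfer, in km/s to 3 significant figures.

The Hohmann ellipse has a_t = (r₁ + r₂)/2 = 4.870×10^5 km.
Circular speed at r₁: v₁ = √(μ/r₁) = √(1.267×10^8/1.240×10^5) = 31.97 km/s.
Transfer-orbit speed at r₁ (vis-viva equation): v_p = √[μ(2/r₁ − 1/a_t)] = 42.23 km/s.
First burn Δv₁ = |v_p − v₁| = 10.26 km/s.
Circular speed at r₂: v₂ = √(μ/r₂) = 12.209 km/s.
Transfer-orbit speed at r₂: v_a = √[μ(2/r₂ − 1/a_t)] = 6.1606 km/s.
Second burn Δv₂ = |v₂ − v_a| = 6.048 km/s.
Δv = Δv₁ + Δv₂ = 10.26 + 6.048 = 16.31 km/s.

Δv = 16.3 km/s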